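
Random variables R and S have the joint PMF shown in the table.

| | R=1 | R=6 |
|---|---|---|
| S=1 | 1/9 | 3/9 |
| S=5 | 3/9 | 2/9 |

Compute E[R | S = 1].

19/4

P(S = 1) = 4/9.
Σ R·P over the event = 1·(1/9) + 6·(3/9) = 19/9.
E[R | S = 1] = (19/9) / (4/9) = 19/4.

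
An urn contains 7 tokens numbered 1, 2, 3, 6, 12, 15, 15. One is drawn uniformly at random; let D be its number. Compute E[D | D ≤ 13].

P(D ≤ 13) = 5/7.
Σ over the event: 1·1/7 + 2·1/7 + 3·1/7 + 6·1/7 + 12·1/7 = 24/7.
E[D | D ≤ 13] = (24/7) / (5/7) = 24/5.

24/5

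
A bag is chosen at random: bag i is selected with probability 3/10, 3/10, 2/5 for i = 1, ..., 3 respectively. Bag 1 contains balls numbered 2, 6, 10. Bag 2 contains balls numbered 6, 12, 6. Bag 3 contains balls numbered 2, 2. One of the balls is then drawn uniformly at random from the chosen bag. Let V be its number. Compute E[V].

5

E[V | bag 1] = (2+6+10)/3 = 6.
E[V | bag 2] = (6+12+6)/3 = 8.
E[V | bag 3] = (2+2)/2 = 2.
By the law of total expectation,
E[V] = (3/10)·(6) + (3/10)·(8) + (2/5)·(2) = 5.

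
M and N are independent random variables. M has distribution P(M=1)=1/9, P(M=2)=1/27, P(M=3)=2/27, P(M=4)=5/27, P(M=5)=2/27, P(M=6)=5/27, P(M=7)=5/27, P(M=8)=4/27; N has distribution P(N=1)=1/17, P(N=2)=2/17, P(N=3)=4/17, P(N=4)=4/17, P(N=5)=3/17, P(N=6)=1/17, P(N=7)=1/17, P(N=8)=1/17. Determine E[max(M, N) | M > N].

P(M > N) = 91/153.
Summing max(M,N)·P(x,y) over outcomes with M > N gives 1727/459.
E[max(M, N) | M > N] = (1727/459) / (91/153) = 1727/273.

1727/273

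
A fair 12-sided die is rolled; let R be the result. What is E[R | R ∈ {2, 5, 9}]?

P(R ∈ {2, 5, 9}) = 1/4.
Σ over the event: 2·1/12 + 5·1/12 + 9·1/12 = 4/3.
E[R | R ∈ {2, 5, 9}] = (4/3) / (1/4) = 16/3.

16/3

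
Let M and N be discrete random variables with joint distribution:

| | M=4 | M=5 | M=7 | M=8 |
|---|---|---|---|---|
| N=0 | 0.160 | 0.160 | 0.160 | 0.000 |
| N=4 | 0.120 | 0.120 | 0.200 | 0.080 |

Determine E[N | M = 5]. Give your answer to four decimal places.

1.7143

P(M = 5) = 0.280.
Σ N·P over the event = 0·(0.160) + 4·(0.120) = 0.480.
E[N | M = 5] = (0.480) / (0.280) = 1.7143.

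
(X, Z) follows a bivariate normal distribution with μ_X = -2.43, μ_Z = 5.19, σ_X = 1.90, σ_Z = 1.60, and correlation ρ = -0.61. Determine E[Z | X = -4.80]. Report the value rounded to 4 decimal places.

6.4074

For a bivariate normal, E[Z | X=x] = μ_Z + ρ·(σ_Z/σ_X)·(x − μ_X).
E[Z | X=-4.80] = 5.19 + (-0.61)·(1.60/1.90)·(-4.80 − (-2.43)) = 5.19 + (-0.51368)·(-2.37) = 6.4074.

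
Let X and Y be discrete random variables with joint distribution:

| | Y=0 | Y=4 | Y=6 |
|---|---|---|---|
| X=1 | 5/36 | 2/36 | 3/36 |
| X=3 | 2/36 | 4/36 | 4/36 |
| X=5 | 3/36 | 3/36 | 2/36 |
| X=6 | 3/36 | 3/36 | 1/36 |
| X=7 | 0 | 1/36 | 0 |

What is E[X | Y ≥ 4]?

P(Y ≥ 4) = 23/36.
Summing X·P(X=x,Y=y) over the conditioning event gives 85/36.
E[X | Y ≥ 4] = (85/36) / (23/36) = 85/23.

85/23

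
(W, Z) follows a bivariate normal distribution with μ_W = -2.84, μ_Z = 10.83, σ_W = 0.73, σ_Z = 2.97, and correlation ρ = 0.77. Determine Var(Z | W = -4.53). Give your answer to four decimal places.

The conditional variance in a bivariate normal is σ_Z²(1 − ρ²), independent of x.
Var(Z | W=-4.53) = (2.97)²·(1 − (0.77)²) = 8.8209·0.4071 = 3.5910.

3.5910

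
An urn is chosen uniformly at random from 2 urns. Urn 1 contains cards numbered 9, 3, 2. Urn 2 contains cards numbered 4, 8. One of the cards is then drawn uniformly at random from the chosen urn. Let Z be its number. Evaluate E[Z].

E[Z | urn 1] = (9+3+2)/3 = 14/3.
E[Z | urn 2] = (4+8)/2 = 6.
By the law of total expectation,
E[Z] = (1/2)·(14/3) + (1/2)·(6) = 16/3.

16/3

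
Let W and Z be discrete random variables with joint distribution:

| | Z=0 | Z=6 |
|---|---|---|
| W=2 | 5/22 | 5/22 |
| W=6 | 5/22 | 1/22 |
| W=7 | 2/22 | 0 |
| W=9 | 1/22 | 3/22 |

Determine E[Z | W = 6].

P(W = 6) = 3/11.
Σ Z·P over the event = 0·(5/22) + 6·(1/22) = 3/11.
E[Z | W = 6] = (3/11) / (3/11) = 1.

1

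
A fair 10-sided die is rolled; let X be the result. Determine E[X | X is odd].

5

Given X is odd, X is equally likely to be any of {1, 3, 5, 7, 9}.
E[X | X is odd] = (1 + 3 + 5 + 7 + 9) / 5 = 5.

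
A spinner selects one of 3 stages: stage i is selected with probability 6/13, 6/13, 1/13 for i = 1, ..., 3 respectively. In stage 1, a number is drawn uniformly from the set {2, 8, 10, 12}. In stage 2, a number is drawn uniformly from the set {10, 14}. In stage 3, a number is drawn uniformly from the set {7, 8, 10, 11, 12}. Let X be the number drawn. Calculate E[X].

648/65

E[X | stage 1] = (2+8+10+12)/4 = 8.
E[X | stage 2] = (10+14)/2 = 12.
E[X | stage 3] = (7+8+10+11+12)/5 = 48/5.
By the law of total expectation,
E[X] = (6/13)·(8) + (6/13)·(12) + (1/13)·(48/5) = 648/65.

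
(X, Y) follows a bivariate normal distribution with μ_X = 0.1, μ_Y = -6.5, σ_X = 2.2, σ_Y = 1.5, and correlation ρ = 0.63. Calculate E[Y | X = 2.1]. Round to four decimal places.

-5.6409

For a bivariate normal, E[Y | X=x] = μ_Y + ρ·(σ_Y/σ_X)·(x − μ_X).
E[Y | X=2.1] = -6.5 + (0.63)·(1.5/2.2)·(2.1 − (0.1)) = -6.5 + (0.42955)·(2) = -5.6409.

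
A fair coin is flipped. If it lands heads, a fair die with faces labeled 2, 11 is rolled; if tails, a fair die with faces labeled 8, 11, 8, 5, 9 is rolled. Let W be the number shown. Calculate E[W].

E[W | heads] = (2+11)/2 = 13/2.
E[W | tails] = (8+11+8+5+9)/5 = 41/5.
By the law of total expectation,
E[W] = (1/2)·(13/2) + (1/2)·(41/5) = 147/20.

147/20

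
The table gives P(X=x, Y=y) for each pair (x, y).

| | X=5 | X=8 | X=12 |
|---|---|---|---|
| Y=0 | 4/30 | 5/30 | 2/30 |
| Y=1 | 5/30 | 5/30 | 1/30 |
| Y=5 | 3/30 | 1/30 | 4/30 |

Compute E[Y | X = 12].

P(X = 12) = 7/30.
Σ Y·P over the event = 0·(2/30) + 1·(1/30) + 5·(4/30) = 7/10.
E[Y | X = 12] = (7/10) / (7/30) = 3.

3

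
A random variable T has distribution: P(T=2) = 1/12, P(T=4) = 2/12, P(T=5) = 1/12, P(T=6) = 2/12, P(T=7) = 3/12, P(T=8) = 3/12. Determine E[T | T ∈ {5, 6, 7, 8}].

P(T ∈ {5, 6, 7, 8}) = 3/4.
Σ over the event: 5·1/12 + 6·1/6 + 7·1/4 + 8·1/4 = 31/6.
E[T | T ∈ {5, 6, 7, 8}] = (31/6) / (3/4) = 62/9.

62/9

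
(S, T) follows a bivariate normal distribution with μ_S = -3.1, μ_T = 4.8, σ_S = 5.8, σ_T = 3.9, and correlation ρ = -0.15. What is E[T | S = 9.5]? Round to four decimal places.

E[T | S=x] = μ_T + ρ(σ_T/σ_S)(x − μ_S) for jointly normal variables.
E[T | S=9.5] = 4.8 + (-0.15)·(3.9/5.8)·(9.5 − (-3.1)) = 4.8 + (-0.100862)·(12.6) = 3.5291.

3.5291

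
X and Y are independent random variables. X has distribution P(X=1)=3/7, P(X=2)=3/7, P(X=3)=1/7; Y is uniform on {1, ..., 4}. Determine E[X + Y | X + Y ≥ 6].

31/5

P(X + Y ≥ 6) = 5/28.
Summing (X+Y)·P(x,y) over outcomes with X + Y ≥ 6 gives 31/28.
E[X + Y | X + Y ≥ 6] = (31/28) / (5/28) = 31/5.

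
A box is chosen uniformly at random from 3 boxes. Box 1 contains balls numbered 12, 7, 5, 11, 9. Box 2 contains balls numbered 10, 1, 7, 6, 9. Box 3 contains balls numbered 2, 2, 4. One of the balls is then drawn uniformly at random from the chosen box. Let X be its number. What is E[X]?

271/45

E[X | box 1] = (12+7+5+11+9)/5 = 44/5.
E[X | box 2] = (10+1+7+6+9)/5 = 33/5.
E[X | box 3] = (2+2+4)/3 = 8/3.
By the law of total expectation,
E[X] = (1/3)·(44/5) + (1/3)·(33/5) + (1/3)·(8/3) = 271/45.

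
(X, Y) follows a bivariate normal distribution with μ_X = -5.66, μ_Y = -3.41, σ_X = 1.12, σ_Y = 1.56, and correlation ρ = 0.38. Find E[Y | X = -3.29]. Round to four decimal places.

-2.1556

For a bivariate normal, E[Y | X=x] = μ_Y + ρ·(σ_Y/σ_X)·(x − μ_X).
E[Y | X=-3.29] = -3.41 + (0.38)·(1.56/1.12)·(-3.29 − (-5.66)) = -3.41 + (0.52929)·(2.37) = -2.1556.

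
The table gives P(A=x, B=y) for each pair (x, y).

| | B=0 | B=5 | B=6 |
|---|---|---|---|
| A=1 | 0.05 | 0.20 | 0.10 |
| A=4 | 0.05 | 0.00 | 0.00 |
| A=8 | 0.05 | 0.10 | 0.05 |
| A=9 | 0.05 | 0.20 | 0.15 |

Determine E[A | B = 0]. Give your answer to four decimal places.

P(B = 0) = 0.20.
Σ A·P over the event = 1·(0.05) + 4·(0.05) + 8·(0.05) + 9·(0.05) = 1.10.
E[A | B = 0] = (1.10) / (0.20) = 5.5000.

5.5000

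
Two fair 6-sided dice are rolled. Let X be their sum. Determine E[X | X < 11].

218/33

P(X < 11) = 11/12.
E[X | X < 11] = (109/18) / (11/12) = 218/33.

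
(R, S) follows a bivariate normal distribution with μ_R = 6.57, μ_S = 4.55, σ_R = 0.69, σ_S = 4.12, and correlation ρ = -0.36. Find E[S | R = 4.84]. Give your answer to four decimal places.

E[S | R=x] = μ_S + ρ(σ_S/σ_R)(x − μ_R) for jointly normal variables.
E[S | R=4.84] = 4.55 + (-0.36)·(4.12/0.69)·(4.84 − (6.57)) = 4.55 + (-2.149565)·(-1.73) = 8.2687.

8.2687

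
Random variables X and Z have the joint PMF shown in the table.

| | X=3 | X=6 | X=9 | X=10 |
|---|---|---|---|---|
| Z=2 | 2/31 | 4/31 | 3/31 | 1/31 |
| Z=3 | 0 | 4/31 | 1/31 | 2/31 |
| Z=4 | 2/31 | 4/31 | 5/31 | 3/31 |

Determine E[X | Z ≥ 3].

158/21

P(Z ≥ 3) = 21/31.
Σ X·P over the event = 3·(2/31) + 6·(4/31) + 6·(4/31) + 9·(1/31) + 9·(5/31) + 10·(2/31) + 10·(3/31) = 158/31.
E[X | Z ≥ 3] = (158/31) / (21/31) = 158/21.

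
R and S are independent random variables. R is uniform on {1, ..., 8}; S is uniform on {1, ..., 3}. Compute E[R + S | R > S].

P(R > S) = 3/4.
Summing (R+S)·P(x,y) over outcomes with R > S gives 11/2.
E[R + S | R > S] = (11/2) / (3/4) = 22/3.

22/3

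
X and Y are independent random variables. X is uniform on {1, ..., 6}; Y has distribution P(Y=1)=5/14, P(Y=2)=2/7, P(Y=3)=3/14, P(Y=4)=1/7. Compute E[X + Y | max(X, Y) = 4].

P(max(X, Y) = 4) = 5/21.
Summing (X+Y)·P(x,y) over outcomes with max(X, Y) = 4 gives 61/42.
E[X + Y | max(X, Y) = 4] = (61/42) / (5/21) = 61/10.

61/10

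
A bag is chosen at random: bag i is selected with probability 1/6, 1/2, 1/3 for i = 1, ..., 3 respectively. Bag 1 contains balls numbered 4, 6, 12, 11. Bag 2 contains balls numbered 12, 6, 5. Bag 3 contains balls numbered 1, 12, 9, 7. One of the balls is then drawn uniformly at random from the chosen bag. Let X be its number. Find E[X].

E[X | bag 1] = (4+6+12+11)/4 = 33/4.
E[X | bag 2] = (12+6+5)/3 = 23/3.
E[X | bag 3] = (1+12+9+7)/4 = 29/4.
E[X] = (1/6)·(33/4) + (1/2)·(23/3) + (1/3)·(29/4) = 61/8.

61/8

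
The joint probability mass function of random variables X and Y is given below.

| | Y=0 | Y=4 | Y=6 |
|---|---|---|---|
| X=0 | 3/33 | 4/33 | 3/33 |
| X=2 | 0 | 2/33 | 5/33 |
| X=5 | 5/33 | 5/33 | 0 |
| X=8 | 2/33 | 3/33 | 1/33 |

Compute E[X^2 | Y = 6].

28/3

P(Y = 6) = 3/11.
Σ X^2·P over the event = 0·(3/33) + 4·(5/33) + 64·(1/33) = 28/11.
E[X^2 | Y = 6] = (28/11) / (3/11) = 28/3.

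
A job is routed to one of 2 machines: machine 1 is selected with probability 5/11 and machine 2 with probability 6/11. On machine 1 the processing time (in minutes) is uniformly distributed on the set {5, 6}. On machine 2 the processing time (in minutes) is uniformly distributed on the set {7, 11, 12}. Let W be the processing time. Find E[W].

175/22

E[W | machine 1] = (5+6)/2 = 11/2.
E[W | machine 2] = (7+11+12)/3 = 10.
By the law of total expectation,
E[W] = (5/11)·(11/2) + (6/11)·(10) = 175/22.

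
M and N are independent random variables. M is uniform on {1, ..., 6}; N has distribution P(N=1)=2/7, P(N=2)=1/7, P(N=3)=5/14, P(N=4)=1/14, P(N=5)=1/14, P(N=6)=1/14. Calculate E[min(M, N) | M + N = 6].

P(M + N = 6) = 13/84.
Summing min(M,N)·P(x,y) over outcomes with M + N = 6 gives 13/42.
E[min(M, N) | M + N = 6] = (13/42) / (13/84) = 2.

2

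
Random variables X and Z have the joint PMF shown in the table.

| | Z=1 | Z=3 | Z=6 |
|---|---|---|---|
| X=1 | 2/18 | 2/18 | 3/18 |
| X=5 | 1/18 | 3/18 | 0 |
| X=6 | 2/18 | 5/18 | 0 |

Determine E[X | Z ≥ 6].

1

P(Z ≥ 6) = 1/6.
Summing X·P(X=x,Z=y) over the conditioning event gives 1/6.
E[X | Z ≥ 6] = (1/6) / (1/6) = 1.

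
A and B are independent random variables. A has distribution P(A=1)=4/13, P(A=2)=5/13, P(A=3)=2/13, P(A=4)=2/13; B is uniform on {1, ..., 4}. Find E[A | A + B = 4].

20/11

P(A + B = 4) = 11/52.
Summing A·P(x,y) over outcomes with A + B = 4 gives 5/13.
E[A | A + B = 4] = (5/13) / (11/52) = 20/11.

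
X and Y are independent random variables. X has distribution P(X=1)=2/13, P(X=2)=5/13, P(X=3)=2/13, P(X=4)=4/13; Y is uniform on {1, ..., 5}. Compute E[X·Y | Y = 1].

34/13

P(Y = 1) = 1/5.
Summing XY·P(x,y) over outcomes with Y = 1 gives 34/65.
E[X·Y | Y = 1] = (34/65) / (1/5) = 34/13.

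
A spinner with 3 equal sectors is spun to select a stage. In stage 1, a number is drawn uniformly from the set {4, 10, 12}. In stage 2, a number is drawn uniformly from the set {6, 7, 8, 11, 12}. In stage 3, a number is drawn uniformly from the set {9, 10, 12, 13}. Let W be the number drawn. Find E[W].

427/45

E[W | stage 1] = (4+10+12)/3 = 26/3.
E[W | stage 2] = (6+7+8+11+12)/5 = 44/5.
E[W | stage 3] = (9+10+12+13)/4 = 11.
E[W] = (1/3)·(26/3) + (1/3)·(44/5) + (1/3)·(11) = 427/45.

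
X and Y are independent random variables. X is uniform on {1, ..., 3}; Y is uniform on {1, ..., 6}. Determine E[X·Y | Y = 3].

6

Outcomes with Y = 3: (1,3), (2,3), (3,3), each with probability 1/18.
E[X·Y | Y = 3] = (3 + 6 + 9) / 3 = 6.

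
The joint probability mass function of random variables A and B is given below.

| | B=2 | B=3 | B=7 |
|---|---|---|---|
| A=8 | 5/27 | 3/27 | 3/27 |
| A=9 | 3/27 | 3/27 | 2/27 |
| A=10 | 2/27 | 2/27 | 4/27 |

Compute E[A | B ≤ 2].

87/10

P(B ≤ 2) = 10/27.
Σ A·P over the event = 8·(5/27) + 9·(3/27) + 10·(2/27) = 29/9.
E[A | B ≤ 2] = (29/9) / (10/27) = 87/10.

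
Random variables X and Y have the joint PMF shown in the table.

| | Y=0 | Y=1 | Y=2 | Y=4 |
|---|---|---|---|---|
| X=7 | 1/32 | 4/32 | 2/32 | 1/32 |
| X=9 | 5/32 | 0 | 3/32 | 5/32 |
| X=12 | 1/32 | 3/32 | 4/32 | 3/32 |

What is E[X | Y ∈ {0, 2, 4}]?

241/25

P(Y ∈ {0, 2, 4}) = 25/32.
Summing X·P(X=x,Y=y) over the conditioning event gives 241/32.
E[X | Y ∈ {0, 2, 4}] = (241/32) / (25/32) = 241/25.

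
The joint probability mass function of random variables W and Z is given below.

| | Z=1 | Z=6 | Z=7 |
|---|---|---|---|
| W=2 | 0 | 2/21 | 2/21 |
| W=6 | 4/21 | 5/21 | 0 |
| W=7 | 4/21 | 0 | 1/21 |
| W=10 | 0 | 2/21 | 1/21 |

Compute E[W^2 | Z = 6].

P(Z = 6) = 3/7.
Σ W^2·P over the event = 4·(2/21) + 36·(5/21) + 100·(2/21) = 388/21.
E[W^2 | Z = 6] = (388/21) / (3/7) = 388/9.

388/9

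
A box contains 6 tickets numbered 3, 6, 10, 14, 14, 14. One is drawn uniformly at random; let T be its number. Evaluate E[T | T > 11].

14

P(T > 11) = 1/2.
Σ over the event: 14·1/2 = 7.
E[T | T > 11] = (7) / (1/2) = 14.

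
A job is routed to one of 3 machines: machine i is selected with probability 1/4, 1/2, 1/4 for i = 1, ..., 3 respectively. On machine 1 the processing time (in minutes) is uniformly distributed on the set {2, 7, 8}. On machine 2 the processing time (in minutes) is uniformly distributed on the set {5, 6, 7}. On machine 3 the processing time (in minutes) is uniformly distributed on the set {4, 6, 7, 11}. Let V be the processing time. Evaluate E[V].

37/6

E[V | machine 1] = (2+7+8)/3 = 17/3.
E[V | machine 2] = (5+6+7)/3 = 6.
E[V | machine 3] = (4+6+7+11)/4 = 7.
E[V] = (1/4)·(17/3) + (1/2)·(6) + (1/4)·(7) = 37/6.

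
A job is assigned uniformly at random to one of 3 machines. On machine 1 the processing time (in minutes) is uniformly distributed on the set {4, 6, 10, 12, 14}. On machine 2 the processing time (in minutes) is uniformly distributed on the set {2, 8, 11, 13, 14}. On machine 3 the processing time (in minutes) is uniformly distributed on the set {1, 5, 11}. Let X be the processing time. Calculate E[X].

367/45

E[X | machine 1] = (4+6+10+12+14)/5 = 46/5.
E[X | machine 2] = (2+8+11+13+14)/5 = 48/5.
E[X | machine 3] = (1+5+11)/3 = 17/3.
By the law of total expectation,
E[X] = (1/3)·(46/5) + (1/3)·(48/5) + (1/3)·(17/3) = 367/45.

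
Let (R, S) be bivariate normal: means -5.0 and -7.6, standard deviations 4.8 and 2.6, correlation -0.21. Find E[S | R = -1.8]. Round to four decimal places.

-7.9640

For a bivariate normal, E[S | R=x] = μ_S + ρ·(σ_S/σ_R)·(x − μ_R).
E[S | R=-1.8] = -7.6 + (-0.21)·(2.6/4.8)·(-1.8 − (-5.0)) = -7.6 + (-0.11375)·(3.2) = -7.9640.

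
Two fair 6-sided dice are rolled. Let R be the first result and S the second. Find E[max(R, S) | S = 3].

4

Outcomes with S = 3: (1,3), (2,3), (3,3), (4,3), (5,3), (6,3), each with probability 1/36.
E[max(R, S) | S = 3] = (3 + 3 + 3 + 4 + 5 + 6) / 6 = 4.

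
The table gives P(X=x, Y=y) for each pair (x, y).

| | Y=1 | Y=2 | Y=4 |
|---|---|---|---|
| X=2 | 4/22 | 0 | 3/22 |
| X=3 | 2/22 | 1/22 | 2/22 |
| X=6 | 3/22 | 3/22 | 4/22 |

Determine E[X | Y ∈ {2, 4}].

P(Y ∈ {2, 4}) = 13/22.
Σ X·P over the event = 2·(3/22) + 3·(1/22) + 3·(2/22) + 6·(3/22) + 6·(4/22) = 57/22.
E[X | Y ∈ {2, 4}] = (57/22) / (13/22) = 57/13.

57/13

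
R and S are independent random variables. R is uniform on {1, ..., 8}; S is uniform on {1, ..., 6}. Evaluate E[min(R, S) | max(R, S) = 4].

P(max(R, S) = 4) = 7/48.
Summing min(R,S)·P(x,y) over outcomes with max(R, S) = 4 gives 1/3.
E[min(R, S) | max(R, S) = 4] = (1/3) / (7/48) = 16/7.

16/7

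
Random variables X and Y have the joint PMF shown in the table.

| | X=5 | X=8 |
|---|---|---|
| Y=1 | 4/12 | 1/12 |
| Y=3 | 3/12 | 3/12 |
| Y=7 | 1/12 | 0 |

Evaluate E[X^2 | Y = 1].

P(Y = 1) = 5/12.
Summing X^2·P(X=x,Y=y) over the conditioning event gives 41/3.
E[X^2 | Y = 1] = (41/3) / (5/12) = 164/5.

164/5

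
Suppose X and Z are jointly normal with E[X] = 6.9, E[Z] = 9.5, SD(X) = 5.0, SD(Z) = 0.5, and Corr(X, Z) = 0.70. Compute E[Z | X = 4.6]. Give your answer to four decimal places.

E[Z | X=x] = μ_Z + ρ(σ_Z/σ_X)(x − μ_X) for jointly normal variables.
E[Z | X=4.6] = 9.5 + (0.70)·(0.5/5.0)·(4.6 − (6.9)) = 9.5 + (0.07)·(-2.3) = 9.3390.

9.3390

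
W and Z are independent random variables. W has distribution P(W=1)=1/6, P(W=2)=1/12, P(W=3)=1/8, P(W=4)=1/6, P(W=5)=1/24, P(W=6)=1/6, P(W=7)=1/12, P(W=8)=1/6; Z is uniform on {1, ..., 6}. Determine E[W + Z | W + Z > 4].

218/25

P(W + Z > 4) = 125/144.
Summing (W+Z)·P(x,y) over outcomes with W + Z > 4 gives 545/72.
E[W + Z | W + Z > 4] = (545/72) / (125/144) = 218/25.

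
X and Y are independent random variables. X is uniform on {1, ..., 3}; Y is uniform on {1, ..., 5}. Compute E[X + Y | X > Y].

P(X > Y) = 1/5.
Summing (X+Y)·P(x,y) over outcomes with X > Y gives 4/5.
E[X + Y | X > Y] = (4/5) / (1/5) = 4.

4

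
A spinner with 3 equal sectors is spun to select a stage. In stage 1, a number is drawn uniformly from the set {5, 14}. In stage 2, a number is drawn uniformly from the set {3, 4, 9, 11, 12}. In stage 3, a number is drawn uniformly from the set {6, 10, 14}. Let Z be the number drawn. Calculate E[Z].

E[Z | stage 1] = (5+14)/2 = 19/2.
E[Z | stage 2] = (3+4+9+11+12)/5 = 39/5.
E[Z | stage 3] = (6+10+14)/3 = 10.
E[Z] = (1/3)·(19/2) + (1/3)·(39/5) + (1/3)·(10) = 91/10.

91/10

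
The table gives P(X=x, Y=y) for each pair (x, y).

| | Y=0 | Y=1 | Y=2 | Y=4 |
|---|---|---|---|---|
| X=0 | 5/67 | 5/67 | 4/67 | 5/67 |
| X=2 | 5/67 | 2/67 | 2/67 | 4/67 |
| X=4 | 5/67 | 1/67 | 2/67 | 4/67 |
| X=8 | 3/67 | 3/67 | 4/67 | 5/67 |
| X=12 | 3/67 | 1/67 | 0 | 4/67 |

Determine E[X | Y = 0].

P(Y = 0) = 21/67.
Σ X·P over the event = 0·(5/67) + 2·(5/67) + 4·(5/67) + 8·(3/67) + 12·(3/67) = 90/67.
E[X | Y = 0] = (90/67) / (21/67) = 30/7.

30/7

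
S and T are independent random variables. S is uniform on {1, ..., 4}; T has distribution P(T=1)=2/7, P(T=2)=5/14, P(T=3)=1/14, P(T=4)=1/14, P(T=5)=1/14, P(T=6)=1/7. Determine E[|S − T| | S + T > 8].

P(S + T > 8) = 5/56.
Summing |S−T|·P(x,y) over outcomes with S + T > 8 gives 11/56.
E[|S − T| | S + T > 8] = (11/56) / (5/56) = 11/5.

11/5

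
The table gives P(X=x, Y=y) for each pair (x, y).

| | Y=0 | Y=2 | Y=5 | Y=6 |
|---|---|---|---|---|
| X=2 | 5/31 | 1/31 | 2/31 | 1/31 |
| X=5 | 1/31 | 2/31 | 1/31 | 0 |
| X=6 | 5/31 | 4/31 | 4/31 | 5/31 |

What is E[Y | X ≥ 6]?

P(X ≥ 6) = 18/31.
Σ Y·P over the event = 0·(5/31) + 2·(4/31) + 5·(4/31) + 6·(5/31) = 58/31.
E[Y | X ≥ 6] = (58/31) / (18/31) = 29/9.

29/9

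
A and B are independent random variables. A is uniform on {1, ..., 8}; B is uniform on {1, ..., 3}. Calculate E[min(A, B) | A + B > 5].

P(A + B > 5) = 5/8.
Summing min(A,B)·P(x,y) over outcomes with A + B > 5 gives 4/3.
E[min(A, B) | A + B > 5] = (4/3) / (5/8) = 32/15.

32/15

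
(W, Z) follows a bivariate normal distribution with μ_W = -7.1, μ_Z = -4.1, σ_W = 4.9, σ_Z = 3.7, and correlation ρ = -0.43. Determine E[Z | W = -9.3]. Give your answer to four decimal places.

-3.3857

For a bivariate normal, E[Z | W=x] = μ_Z + ρ·(σ_Z/σ_W)·(x − μ_W).
E[Z | W=-9.3] = -4.1 + (-0.43)·(3.7/4.9)·(-9.3 − (-7.1)) = -4.1 + (-0.32469)·(-2.2) = -3.3857.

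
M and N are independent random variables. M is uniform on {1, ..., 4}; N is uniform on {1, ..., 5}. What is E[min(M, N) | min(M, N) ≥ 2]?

8/3

P(min(M, N) ≥ 2) = 3/5.
Summing min(M,N)·P(x,y) over outcomes with min(M, N) ≥ 2 gives 8/5.
E[min(M, N) | min(M, N) ≥ 2] = (8/5) / (3/5) = 8/3.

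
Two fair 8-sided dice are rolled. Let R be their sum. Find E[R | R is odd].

9

P(R is odd) = 1/2.
Σ over the event: 3·1/32 + 5·1/16 + 7·3/32 + 9·1/8 + 11·3/32 + 13·1/16 + 15·1/32 = 9/2.
E[R | R is odd] = (9/2) / (1/2) = 9.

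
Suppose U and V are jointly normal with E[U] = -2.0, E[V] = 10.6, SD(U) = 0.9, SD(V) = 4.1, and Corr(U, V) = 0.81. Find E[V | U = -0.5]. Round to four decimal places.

16.1350

E[V | U=x] = μ_V + ρ(σ_V/σ_U)(x − μ_U) for jointly normal variables.
E[V | U=-0.5] = 10.6 + (0.81)·(4.1/0.9)·(-0.5 − (-2.0)) = 10.6 + (3.69)·(1.5) = 16.1350.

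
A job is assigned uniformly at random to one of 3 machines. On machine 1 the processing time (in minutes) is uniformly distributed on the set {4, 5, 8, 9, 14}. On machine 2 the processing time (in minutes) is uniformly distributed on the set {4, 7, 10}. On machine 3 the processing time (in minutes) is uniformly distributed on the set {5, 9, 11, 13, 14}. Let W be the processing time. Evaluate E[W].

E[W | machine 1] = (4+5+8+9+14)/5 = 8.
E[W | machine 2] = (4+7+10)/3 = 7.
E[W | machine 3] = (5+9+11+13+14)/5 = 52/5.
E[W] = (1/3)·(8) + (1/3)·(7) + (1/3)·(52/5) = 127/15.

127/15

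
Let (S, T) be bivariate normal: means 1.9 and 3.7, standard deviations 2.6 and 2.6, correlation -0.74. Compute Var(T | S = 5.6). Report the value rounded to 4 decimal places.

For a bivariate normal, Var(T | S=x) = σ_T²(1 − ρ²).
Var(T | S=5.6) = (2.6)²·(1 − (-0.74)²) = 6.76·0.4524 = 3.0582.

3.0582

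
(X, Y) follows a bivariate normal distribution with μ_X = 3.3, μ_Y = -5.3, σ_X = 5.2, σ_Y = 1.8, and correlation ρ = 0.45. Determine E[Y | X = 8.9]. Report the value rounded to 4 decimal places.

-4.4277

E[Y | X=x] = μ_Y + ρ(σ_Y/σ_X)(x − μ_X) for jointly normal variables.
E[Y | X=8.9] = -5.3 + (0.45)·(1.8/5.2)·(8.9 − (3.3)) = -5.3 + (0.15577)·(5.6) = -4.4277.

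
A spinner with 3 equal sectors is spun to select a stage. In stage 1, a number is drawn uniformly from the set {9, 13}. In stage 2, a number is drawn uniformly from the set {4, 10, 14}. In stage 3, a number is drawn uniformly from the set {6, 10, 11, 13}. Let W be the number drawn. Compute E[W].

E[W | stage 1] = (9+13)/2 = 11.
E[W | stage 2] = (4+10+14)/3 = 28/3.
E[W | stage 3] = (6+10+11+13)/4 = 10.
By the law of total expectation,
E[W] = (1/3)·(11) + (1/3)·(28/3) + (1/3)·(10) = 91/9.

91/9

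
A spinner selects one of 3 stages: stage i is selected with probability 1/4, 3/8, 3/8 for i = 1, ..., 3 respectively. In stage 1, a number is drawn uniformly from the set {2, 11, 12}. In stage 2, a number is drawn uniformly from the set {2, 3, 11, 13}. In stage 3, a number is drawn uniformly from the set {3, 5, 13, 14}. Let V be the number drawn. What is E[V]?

97/12

E[V | stage 1] = (2+11+12)/3 = 25/3.
E[V | stage 2] = (2+3+11+13)/4 = 29/4.
E[V | stage 3] = (3+5+13+14)/4 = 35/4.
By the law of total expectation,
E[V] = (1/4)·(25/3) + (3/8)·(29/4) + (3/8)·(35/4) = 97/12.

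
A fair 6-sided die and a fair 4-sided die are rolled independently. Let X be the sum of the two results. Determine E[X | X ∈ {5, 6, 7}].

6

P(X ∈ {5, 6, 7}) = 1/2.
Σ over the event: 5·1/6 + 6·1/6 + 7·1/6 = 3.
E[X | X ∈ {5, 6, 7}] = (3) / (1/2) = 6.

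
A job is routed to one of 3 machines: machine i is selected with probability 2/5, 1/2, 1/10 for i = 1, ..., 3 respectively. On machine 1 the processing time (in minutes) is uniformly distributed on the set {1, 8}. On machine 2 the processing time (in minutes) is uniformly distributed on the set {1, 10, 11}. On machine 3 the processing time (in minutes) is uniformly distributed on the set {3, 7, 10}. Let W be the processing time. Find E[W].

92/15

E[W | machine 1] = (1+8)/2 = 9/2.
E[W | machine 2] = (1+10+11)/3 = 22/3.
E[W | machine 3] = (3+7+10)/3 = 20/3.
E[W] = (2/5)·(9/2) + (1/2)·(22/3) + (1/10)·(20/3) = 92/15.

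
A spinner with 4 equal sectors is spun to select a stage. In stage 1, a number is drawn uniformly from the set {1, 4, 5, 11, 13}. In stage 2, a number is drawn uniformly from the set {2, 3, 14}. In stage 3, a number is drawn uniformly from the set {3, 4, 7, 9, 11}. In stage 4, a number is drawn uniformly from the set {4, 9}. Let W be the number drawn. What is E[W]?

793/120

E[W | stage 1] = (1+4+5+11+13)/5 = 34/5.
E[W | stage 2] = (2+3+14)/3 = 19/3.
E[W | stage 3] = (3+4+7+9+11)/5 = 34/5.
E[W | stage 4] = (4+9)/2 = 13/2.
E[W] = (1/4)·(34/5) + (1/4)·(19/3) + (1/4)·(34/5) + (1/4)·(13/2) = 793/120.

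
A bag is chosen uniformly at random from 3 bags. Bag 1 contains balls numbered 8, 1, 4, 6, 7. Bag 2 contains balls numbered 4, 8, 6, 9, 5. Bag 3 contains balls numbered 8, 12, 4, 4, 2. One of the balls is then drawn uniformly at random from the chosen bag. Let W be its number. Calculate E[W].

88/15

E[W | bag 1] = (8+1+4+6+7)/5 = 26/5.
E[W | bag 2] = (4+8+6+9+5)/5 = 32/5.
E[W | bag 3] = (8+12+4+4+2)/5 = 6.
By the law of total expectation,
E[W] = (1/3)·(26/5) + (1/3)·(32/5) + (1/3)·(6) = 88/15.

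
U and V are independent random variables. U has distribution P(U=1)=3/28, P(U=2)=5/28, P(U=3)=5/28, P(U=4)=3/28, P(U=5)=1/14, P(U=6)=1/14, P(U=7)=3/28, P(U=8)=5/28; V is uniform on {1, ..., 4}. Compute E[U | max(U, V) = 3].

P(max(U, V) = 3) = 23/112.
Summing U·P(x,y) over outcomes with max(U, V) = 3 gives 29/56.
E[U | max(U, V) = 3] = (29/56) / (23/112) = 58/23.

58/23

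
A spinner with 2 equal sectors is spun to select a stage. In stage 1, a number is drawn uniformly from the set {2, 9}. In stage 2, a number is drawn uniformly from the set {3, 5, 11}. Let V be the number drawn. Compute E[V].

71/12

E[V | stage 1] = (2+9)/2 = 11/2.
E[V | stage 2] = (3+5+11)/3 = 19/3.
By the law of total expectation,
E[V] = (1/2)·(11/2) + (1/2)·(19/3) = 71/12.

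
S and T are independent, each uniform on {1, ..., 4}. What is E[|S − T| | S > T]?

P(S > T) = 3/8.
Summing |S−T|·P(x,y) over outcomes with S > T gives 5/8.
E[|S − T| | S > T] = (5/8) / (3/8) = 5/3.

5/3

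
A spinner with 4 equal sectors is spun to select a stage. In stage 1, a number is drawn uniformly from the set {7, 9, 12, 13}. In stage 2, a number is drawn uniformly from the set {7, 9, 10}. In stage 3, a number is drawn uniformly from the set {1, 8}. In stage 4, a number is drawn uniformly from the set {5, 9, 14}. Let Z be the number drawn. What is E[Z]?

E[Z | stage 1] = (7+9+12+13)/4 = 41/4.
E[Z | stage 2] = (7+9+10)/3 = 26/3.
E[Z | stage 3] = (1+8)/2 = 9/2.
E[Z | stage 4] = (5+9+14)/3 = 28/3.
By the law of total expectation,
E[Z] = (1/4)·(41/4) + (1/4)·(26/3) + (1/4)·(9/2) + (1/4)·(28/3) = 131/16.

131/16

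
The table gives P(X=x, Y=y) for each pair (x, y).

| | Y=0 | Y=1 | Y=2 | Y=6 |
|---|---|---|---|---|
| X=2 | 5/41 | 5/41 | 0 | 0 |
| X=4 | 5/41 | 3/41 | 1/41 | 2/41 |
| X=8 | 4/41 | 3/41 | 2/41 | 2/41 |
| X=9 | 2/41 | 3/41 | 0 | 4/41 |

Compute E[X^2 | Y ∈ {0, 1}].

P(Y ∈ {0, 1}) = 30/41.
Σ X^2·P over the event = 4·(5/41) + 4·(5/41) + 16·(5/41) + 16·(3/41) + 64·(4/41) + 64·(3/41) + 81·(2/41) + 81·(3/41) = 1021/41.
E[X^2 | Y ∈ {0, 1}] = (1021/41) / (30/41) = 1021/30.

1021/30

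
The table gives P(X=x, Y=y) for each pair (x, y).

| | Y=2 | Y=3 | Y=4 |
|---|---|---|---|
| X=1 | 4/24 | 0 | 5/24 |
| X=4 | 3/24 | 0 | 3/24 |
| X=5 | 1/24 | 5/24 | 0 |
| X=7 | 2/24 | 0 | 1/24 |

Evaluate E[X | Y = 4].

P(Y = 4) = 3/8.
Σ X·P over the event = 1·(5/24) + 4·(3/24) + 7·(1/24) = 1.
E[X | Y = 4] = (1) / (3/8) = 8/3.

8/3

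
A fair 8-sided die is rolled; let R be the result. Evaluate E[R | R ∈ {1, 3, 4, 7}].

15/4

P(R ∈ {1, 3, 4, 7}) = 1/2.
Σ over the event: 1·1/8 + 3·1/8 + 4·1/8 + 7·1/8 = 15/8.
E[R | R ∈ {1, 3, 4, 7}] = (15/8) / (1/2) = 15/4.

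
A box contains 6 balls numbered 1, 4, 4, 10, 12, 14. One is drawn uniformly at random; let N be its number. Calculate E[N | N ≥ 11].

P(N ≥ 11) = 1/3.
Σ over the event: 12·1/6 + 14·1/6 = 13/3.
E[N | N ≥ 11] = (13/3) / (1/3) = 13.

13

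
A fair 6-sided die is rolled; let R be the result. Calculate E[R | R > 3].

5

Given R > 3, R is equally likely to be any of {4, 5, 6}.
E[R | R > 3] = (4 + 5 + 6) / 3 = 5.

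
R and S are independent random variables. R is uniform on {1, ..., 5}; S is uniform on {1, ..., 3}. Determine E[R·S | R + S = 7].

11

P(R + S = 7) = 2/15.
Summing RS·P(x,y) over outcomes with R + S = 7 gives 22/15.
E[R·S | R + S = 7] = (22/15) / (2/15) = 11.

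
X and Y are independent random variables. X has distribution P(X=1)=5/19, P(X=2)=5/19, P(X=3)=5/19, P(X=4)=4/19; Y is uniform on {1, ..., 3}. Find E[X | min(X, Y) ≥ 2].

41/14

P(min(X, Y) ≥ 2) = 28/57.
Summing X·P(x,y) over outcomes with min(X, Y) ≥ 2 gives 82/57.
E[X | min(X, Y) ≥ 2] = (82/57) / (28/57) = 41/14.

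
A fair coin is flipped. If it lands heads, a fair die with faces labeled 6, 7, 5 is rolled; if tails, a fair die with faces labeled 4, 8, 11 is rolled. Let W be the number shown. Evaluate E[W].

41/6

E[W | heads] = (6+7+5)/3 = 6.
E[W | tails] = (4+8+11)/3 = 23/3.
E[W] = (1/2)·(6) + (1/2)·(23/3) = 41/6.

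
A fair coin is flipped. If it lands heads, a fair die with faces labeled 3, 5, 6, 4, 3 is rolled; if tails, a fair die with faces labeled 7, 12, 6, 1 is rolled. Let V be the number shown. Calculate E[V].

E[V | heads] = (3+5+6+4+3)/5 = 21/5.
E[V | tails] = (7+12+6+1)/4 = 13/2.
By the law of total expectation,
E[V] = (1/2)·(21/5) + (1/2)·(13/2) = 107/20.

107/20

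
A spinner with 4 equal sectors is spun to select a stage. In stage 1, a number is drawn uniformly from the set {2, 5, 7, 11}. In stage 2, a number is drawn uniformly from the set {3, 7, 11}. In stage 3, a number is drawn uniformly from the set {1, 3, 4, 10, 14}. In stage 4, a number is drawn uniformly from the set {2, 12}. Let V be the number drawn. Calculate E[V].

533/80

E[V | stage 1] = (2+5+7+11)/4 = 25/4.
E[V | stage 2] = (3+7+11)/3 = 7.
E[V | stage 3] = (1+3+4+10+14)/5 = 32/5.
E[V | stage 4] = (2+12)/2 = 7.
By the law of total expectation,
E[V] = (1/4)·(25/4) + (1/4)·(7) + (1/4)·(32/5) + (1/4)·(7) = 533/80.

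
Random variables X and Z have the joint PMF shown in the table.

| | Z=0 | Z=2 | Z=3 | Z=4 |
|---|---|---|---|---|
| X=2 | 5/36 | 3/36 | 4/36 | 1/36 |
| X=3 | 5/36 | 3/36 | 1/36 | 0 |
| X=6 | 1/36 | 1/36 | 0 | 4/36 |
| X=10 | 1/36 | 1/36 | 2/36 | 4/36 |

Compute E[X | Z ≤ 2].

18/5

P(Z ≤ 2) = 5/9.
Σ X·P over the event = 2·(5/36) + 2·(3/36) + 3·(5/36) + 3·(3/36) + 6·(1/36) + 6·(1/36) + 10·(1/36) + 10·(1/36) = 2.
E[X | Z ≤ 2] = (2) / (5/9) = 18/5.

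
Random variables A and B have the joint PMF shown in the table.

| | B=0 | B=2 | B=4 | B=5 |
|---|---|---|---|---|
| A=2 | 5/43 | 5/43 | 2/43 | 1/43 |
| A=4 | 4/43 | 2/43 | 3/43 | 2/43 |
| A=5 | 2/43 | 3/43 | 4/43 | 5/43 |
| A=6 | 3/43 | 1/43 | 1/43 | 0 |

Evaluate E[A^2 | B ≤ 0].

121/7

P(B ≤ 0) = 14/43.
Σ A^2·P over the event = 4·(5/43) + 16·(4/43) + 25·(2/43) + 36·(3/43) = 242/43.
E[A^2 | B ≤ 0] = (242/43) / (14/43) = 121/7.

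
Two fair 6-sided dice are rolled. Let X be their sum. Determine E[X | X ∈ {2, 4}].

7/2

P(X ∈ {2, 4}) = 1/9.
Σ over the event: 2·1/36 + 4·1/12 = 7/18.
E[X | X ∈ {2, 4}] = (7/18) / (1/9) = 7/2.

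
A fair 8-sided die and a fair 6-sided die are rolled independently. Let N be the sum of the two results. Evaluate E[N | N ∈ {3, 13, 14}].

P(N ∈ {3, 13, 14}) = 5/48.
Σ over the event: 3·1/24 + 13·1/24 + 14·1/48 = 23/24.
E[N | N ∈ {3, 13, 14}] = (23/24) / (5/48) = 46/5.

46/5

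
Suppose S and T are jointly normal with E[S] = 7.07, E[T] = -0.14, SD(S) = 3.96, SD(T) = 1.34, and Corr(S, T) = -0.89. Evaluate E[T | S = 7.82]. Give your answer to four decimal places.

For a bivariate normal, E[T | S=x] = μ_T + ρ·(σ_T/σ_S)·(x − μ_S).
E[T | S=7.82] = -0.14 + (-0.89)·(1.34/3.96)·(7.82 − (7.07)) = -0.14 + (-0.30116)·(0.75) = -0.3659.

-0.3659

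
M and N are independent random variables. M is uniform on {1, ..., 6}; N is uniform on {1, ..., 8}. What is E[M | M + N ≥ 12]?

16/3

Outcomes with M + N ≥ 12: (4,8), (5,7), (5,8), (6,6), (6,7), (6,8), each with probability 1/48.
E[M | M + N ≥ 12] = (4 + 5 + 5 + 6 + 6 + 6) / 6 = 16/3.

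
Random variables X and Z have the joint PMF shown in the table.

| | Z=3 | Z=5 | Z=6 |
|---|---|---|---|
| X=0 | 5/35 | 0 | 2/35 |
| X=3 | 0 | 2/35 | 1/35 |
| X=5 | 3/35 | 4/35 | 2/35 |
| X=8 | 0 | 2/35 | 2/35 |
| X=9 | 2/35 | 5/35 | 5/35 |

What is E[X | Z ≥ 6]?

P(Z ≥ 6) = 12/35.
Σ X·P over the event = 0·(2/35) + 3·(1/35) + 5·(2/35) + 8·(2/35) + 9·(5/35) = 74/35.
E[X | Z ≥ 6] = (74/35) / (12/35) = 37/6.

37/6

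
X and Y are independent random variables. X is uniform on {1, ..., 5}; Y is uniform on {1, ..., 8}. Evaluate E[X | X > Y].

Outcomes with X > Y: (2,1), (3,1), (3,2), (4,1), (4,2), (4,3), (5,1), (5,2), (5,3), (5,4), each with probability 1/40.
E[X | X > Y] = (2 + 3 + 3 + 4 + 4 + 4 + 5 + 5 + 5 + 5) / 10 = 4.

4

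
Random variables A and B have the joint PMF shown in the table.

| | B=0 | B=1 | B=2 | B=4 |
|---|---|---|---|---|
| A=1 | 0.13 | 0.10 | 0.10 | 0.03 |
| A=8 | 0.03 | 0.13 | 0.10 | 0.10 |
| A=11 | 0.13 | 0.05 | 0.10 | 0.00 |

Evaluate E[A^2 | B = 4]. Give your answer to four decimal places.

49.4615

P(B = 4) = 0.13.
Σ A^2·P over the event = 1·(0.03) + 64·(0.10) = 6.43.
E[A^2 | B = 4] = (6.43) / (0.13) = 49.4615.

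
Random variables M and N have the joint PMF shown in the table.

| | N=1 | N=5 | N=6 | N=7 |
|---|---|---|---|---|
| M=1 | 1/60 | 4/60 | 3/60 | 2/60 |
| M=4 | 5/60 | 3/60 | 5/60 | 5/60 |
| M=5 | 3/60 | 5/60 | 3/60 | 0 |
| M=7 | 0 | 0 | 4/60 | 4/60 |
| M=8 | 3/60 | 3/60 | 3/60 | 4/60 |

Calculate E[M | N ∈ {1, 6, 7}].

232/45

P(N ∈ {1, 6, 7}) = 3/4.
Summing M·P(M=x,N=y) over the conditioning event gives 58/15.
E[M | N ∈ {1, 6, 7}] = (58/15) / (3/4) = 232/45.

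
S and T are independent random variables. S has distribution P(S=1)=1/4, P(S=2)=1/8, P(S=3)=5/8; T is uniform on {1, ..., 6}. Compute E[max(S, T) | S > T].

P(S > T) = 11/48.
Summing max(S,T)·P(x,y) over outcomes with S > T gives 2/3.
E[max(S, T) | S > T] = (2/3) / (11/48) = 32/11.

32/11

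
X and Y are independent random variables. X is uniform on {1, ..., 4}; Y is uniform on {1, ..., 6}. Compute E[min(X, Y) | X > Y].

P(X > Y) = 1/4.
Summing min(X,Y)·P(x,y) over outcomes with X > Y gives 5/12.
E[min(X, Y) | X > Y] = (5/12) / (1/4) = 5/3.

5/3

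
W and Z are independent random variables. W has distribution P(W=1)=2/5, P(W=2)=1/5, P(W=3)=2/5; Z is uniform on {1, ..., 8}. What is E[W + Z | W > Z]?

21/5

P(W > Z) = 1/8.
Summing (W+Z)·P(x,y) over outcomes with W > Z gives 21/40.
E[W + Z | W > Z] = (21/40) / (1/8) = 21/5.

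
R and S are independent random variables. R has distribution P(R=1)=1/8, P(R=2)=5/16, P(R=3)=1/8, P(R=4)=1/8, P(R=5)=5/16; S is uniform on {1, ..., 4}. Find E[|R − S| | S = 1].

P(S = 1) = 1/4.
Summing |R−S|·P(x,y) over outcomes with S = 1 gives 35/64.
E[|R − S| | S = 1] = (35/64) / (1/4) = 35/16.

35/16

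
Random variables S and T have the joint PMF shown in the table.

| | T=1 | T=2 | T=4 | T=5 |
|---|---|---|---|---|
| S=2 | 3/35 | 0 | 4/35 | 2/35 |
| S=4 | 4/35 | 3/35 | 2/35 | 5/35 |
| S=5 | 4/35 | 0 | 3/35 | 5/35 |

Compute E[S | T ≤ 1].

P(T ≤ 1) = 11/35.
Σ S·P over the event = 2·(3/35) + 4·(4/35) + 5·(4/35) = 6/5.
E[S | T ≤ 1] = (6/5) / (11/35) = 42/11.

42/11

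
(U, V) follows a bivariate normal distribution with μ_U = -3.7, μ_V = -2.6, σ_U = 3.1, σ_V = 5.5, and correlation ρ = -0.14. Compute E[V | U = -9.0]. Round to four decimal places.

-1.2835

E[V | U=x] = μ_V + ρ(σ_V/σ_U)(x − μ_U) for jointly normal variables.
E[V | U=-9.0] = -2.6 + (-0.14)·(5.5/3.1)·(-9.0 − (-3.7)) = -2.6 + (-0.24839)·(-5.3) = -1.2835.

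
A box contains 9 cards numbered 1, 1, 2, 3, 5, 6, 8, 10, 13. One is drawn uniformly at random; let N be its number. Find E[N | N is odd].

23/5

P(N is odd) = 5/9.
Σ over the event: 1·2/9 + 3·1/9 + 5·1/9 + 13·1/9 = 23/9.
E[N | N is odd] = (23/9) / (5/9) = 23/5.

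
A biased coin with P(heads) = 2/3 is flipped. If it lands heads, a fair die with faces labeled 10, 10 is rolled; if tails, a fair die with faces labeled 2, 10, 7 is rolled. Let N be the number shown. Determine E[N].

E[N | heads] = (10+10)/2 = 10.
E[N | tails] = (2+10+7)/3 = 19/3.
E[N] = (2/3)·(10) + (1/3)·(19/3) = 79/9.

79/9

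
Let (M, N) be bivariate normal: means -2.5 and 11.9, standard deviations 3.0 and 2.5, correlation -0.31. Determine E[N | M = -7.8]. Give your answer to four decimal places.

For a bivariate normal, E[N | M=x] = μ_N + ρ·(σ_N/σ_M)·(x − μ_M).
E[N | M=-7.8] = 11.9 + (-0.31)·(2.5/3.0)·(-7.8 − (-2.5)) = 11.9 + (-0.258333)·(-5.3) = 13.2692.

13.2692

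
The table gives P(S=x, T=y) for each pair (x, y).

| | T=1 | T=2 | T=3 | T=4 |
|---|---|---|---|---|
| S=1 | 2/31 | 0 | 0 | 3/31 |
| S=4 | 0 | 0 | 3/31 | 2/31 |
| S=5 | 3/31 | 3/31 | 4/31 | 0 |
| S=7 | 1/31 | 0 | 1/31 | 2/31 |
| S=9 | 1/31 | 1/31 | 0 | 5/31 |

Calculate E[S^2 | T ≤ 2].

P(T ≤ 2) = 11/31.
Σ S^2·P over the event = 1·(2/31) + 25·(3/31) + 25·(3/31) + 49·(1/31) + 81·(1/31) + 81·(1/31) = 363/31.
E[S^2 | T ≤ 2] = (363/31) / (11/31) = 33.

33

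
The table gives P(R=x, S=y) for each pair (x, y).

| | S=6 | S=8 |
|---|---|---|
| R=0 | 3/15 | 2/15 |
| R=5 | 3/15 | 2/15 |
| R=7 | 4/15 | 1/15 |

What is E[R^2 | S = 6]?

P(S = 6) = 2/3.
Σ R^2·P over the event = 0·(3/15) + 25·(3/15) + 49·(4/15) = 271/15.
E[R^2 | S = 6] = (271/15) / (2/3) = 271/10.

271/10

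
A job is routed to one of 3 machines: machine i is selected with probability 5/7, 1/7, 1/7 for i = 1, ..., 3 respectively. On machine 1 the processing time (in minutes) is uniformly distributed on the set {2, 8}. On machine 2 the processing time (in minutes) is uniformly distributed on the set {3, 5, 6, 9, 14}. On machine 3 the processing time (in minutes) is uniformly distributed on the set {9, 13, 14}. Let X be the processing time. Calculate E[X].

E[X | machine 1] = (2+8)/2 = 5.
E[X | machine 2] = (3+5+6+9+14)/5 = 37/5.
E[X | machine 3] = (9+13+14)/3 = 12.
By the law of total expectation,
E[X] = (5/7)·(5) + (1/7)·(37/5) + (1/7)·(12) = 222/35.

222/35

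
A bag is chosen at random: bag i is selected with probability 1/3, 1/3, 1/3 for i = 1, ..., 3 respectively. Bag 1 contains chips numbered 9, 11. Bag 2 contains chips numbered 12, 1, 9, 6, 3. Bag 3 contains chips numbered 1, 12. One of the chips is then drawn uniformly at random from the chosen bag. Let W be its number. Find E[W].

227/30

E[W | bag 1] = (9+11)/2 = 10.
E[W | bag 2] = (12+1+9+6+3)/5 = 31/5.
E[W | bag 3] = (1+12)/2 = 13/2.
E[W] = (1/3)·(10) + (1/3)·(31/5) + (1/3)·(13/2) = 227/30.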